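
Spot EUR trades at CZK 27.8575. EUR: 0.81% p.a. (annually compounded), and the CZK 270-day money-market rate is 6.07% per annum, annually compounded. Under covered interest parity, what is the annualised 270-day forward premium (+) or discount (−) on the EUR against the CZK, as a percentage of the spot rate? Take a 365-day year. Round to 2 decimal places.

+5.18%

T = 270/365 years.
F = S · g_CZK/g_EUR = 27.8575 × 1.0445554/1.0059855 = 28.9255681.
(F − S)/S ÷ T = (28.9255681 − 27.8575)/27.8575/(270/365) = 0.051831 → 5.18%.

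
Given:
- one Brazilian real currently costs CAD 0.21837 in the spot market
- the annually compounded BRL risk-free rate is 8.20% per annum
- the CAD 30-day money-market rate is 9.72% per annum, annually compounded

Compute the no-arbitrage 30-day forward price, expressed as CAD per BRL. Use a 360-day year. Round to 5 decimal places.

T = 30/360 years.
CAD growth factor: (1 + 0.0972)^(30/360) = 1.0077601.
BRL accumulates by (1 + 0.0820)^(30/360) = 1.0065892.
So F = 0.21837 × 1.0077601 / 1.0065892 = 0.2186240 (CAD/BRL).

0.21862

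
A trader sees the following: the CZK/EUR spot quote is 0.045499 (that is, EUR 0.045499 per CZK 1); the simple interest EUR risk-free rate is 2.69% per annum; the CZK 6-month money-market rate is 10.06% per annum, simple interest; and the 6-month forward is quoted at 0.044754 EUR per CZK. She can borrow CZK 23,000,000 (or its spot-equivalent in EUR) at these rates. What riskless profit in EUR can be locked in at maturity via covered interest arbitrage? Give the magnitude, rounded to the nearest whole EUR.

T = 6/12 years.
Invest the CZK and cover forward: 23,000,000 × 1.050300 × 0.044754 = EUR 1,081,117.90.
Convert at spot and invest in EUR: 23,000,000 × 0.045499 × 1.013450 = EUR 1,060,552.12.
The quoted forward overvalues CZK, so borrow EUR, buy CZK at spot, deposit the CZK at 10.06%, and sell the proceeds forward at 0.044754.
Arbitrage profit = |1,081,117.90 − 1,060,552.12| = EUR 20,566.

EUR 20,566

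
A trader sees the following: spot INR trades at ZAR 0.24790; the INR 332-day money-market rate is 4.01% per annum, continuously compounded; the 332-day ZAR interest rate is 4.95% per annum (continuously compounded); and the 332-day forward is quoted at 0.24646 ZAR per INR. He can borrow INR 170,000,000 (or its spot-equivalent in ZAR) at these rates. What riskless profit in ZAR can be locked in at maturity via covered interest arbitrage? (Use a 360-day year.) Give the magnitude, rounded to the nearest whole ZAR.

T = 332/360 years.
Route A — deposit INR, sell forward: 170,000,000 × 1.0376734202 × 0.24646 = ZAR 43,476,648.49.
Route B — convert at spot, deposit ZAR: 170,000,000 × 0.24790 × 1.046707999 = ZAR 44,111,415.20.
The quoted forward undervalues INR, so borrow INR, convert to ZAR at spot, deposit the ZAR at 4.95%, and buy INR forward at 0.24646 to cover the loan.
Profit = 44,111,415.20 − 43,476,648.49 = ZAR 634,767.

ZAR 634,767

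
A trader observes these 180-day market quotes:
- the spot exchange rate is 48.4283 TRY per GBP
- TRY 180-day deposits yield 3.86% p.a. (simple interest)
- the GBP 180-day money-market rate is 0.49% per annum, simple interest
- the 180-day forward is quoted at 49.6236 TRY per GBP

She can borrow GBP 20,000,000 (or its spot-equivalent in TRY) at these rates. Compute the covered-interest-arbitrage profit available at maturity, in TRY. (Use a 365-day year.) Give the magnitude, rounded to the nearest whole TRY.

T = 180/365 years.
Keep in GBP, deliver into the forward: 20,000,000·1.00241643836·49.6236 = TRY 994,870,247.41.
Swap to TRY now, deposit: 20,000,000·48.4283·1.01903561644 = TRY 987,003,250.87.
The quoted forward overvalues GBP, so borrow TRY, buy GBP at spot, deposit the GBP at 0.49%, and sell the proceeds forward at 49.6236.
Arbitrage profit = |994,870,247.41 − 987,003,250.87| = TRY 7,866,997.

TRY 7,866,997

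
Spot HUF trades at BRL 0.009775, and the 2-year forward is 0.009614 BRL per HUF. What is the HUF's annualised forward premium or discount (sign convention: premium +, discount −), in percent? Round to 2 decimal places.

-0.82%

T = 2 years.
(F − S)/S = (0.009614 − 0.009775)/0.009775 = -0.0164706.
×(1/T) gives -0.82% p.a.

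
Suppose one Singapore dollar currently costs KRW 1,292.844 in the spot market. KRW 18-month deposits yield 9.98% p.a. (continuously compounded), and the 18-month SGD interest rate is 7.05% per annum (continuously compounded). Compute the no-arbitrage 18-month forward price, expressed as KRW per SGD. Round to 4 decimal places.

T = 18/12 years.
Growth of 1 KRW over T: e^(0.0998×18/12) = 1.1614857447.
SGD accumulates by e^(0.0705×18/12) = 1.1115439558.
CIP: F = S · (grow KRW)/(grow SGD) = 1292.844 × 1.1614857447/1.1115439558 = 1350.931619 KRW per SGD.

1350.9316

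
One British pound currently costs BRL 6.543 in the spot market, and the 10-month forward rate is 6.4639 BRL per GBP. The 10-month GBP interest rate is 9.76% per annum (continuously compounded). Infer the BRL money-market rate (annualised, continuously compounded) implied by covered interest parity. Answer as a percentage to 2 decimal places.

8.30%

T = 10/12 years.
F/S = 6.4639/6.543 = 0.9879107 = (growth of BRL) / (growth of GBP).
GBP growth factor: e^(0.0976×10/12) = 1.0847324.
So the BRL growth factor = 1.0716187.
Take logs: ln 1.0716187 / (10/12) = 0.083004, so 8.30%.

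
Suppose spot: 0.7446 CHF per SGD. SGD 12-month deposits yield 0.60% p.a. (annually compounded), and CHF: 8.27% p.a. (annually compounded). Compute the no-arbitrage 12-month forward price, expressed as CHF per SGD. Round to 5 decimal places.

T = 1 year.
CHF accumulates by (1 + 0.0827)^1 = 1.082700.
SGD growth factor: (1 + 0.0060)^1 = 1.006000.
Forward (CHF per SGD) = 0.7446 × 1.082700 / 1.006000 = 0.8013702.

0.80137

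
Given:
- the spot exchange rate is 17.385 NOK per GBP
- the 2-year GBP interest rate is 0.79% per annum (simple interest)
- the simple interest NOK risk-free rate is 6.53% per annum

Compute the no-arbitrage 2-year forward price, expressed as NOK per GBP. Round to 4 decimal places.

T = 2 years.
Growth of 1 NOK over T: 1 + 0.0653×2 = 1.130600.
GBP accumulates by 1 + 0.0079×2 = 1.015800.
So F = 17.385 × 1.130600 / 1.015800 = 19.349755 (NOK/GBP).

19.3498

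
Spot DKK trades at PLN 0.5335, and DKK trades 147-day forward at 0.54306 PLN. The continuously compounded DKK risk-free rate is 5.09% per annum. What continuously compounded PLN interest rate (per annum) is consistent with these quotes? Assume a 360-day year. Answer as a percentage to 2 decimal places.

9.44%

T = 147/360 years.
F/S = 0.54306/0.5335 = 1.0179194 = (growth of PLN) / (growth of DKK).
DKK growth factor: e^(0.0509×147/360) = 1.0210017.
That pins the PLN growth at 1.0392974.
Take logs: ln 1.0392974 / (147/360) = 0.094396, so 9.44%.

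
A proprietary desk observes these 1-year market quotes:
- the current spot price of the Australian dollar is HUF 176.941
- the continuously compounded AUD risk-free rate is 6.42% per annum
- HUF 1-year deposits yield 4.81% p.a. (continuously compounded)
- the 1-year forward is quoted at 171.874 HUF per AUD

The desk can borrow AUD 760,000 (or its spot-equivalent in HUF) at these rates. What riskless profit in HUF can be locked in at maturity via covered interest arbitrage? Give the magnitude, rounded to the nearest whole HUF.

T = 1 year.
Keep in AUD, deliver into the forward: 760,000·1.06630563856·171.874 = HUF 139,285,363.64.
Swap to HUF now, deposit: 760,000·176.941·1.04927557764 = HUF 141,101,501.19.
The quoted forward undervalues AUD, so borrow AUD, convert to HUF at spot, deposit the HUF at 4.81%, and buy AUD forward at 171.874 to cover the loan.
Arbitrage profit = |139,285,363.64 − 141,101,501.19| = HUF 1,816,138.

HUF 1,816,138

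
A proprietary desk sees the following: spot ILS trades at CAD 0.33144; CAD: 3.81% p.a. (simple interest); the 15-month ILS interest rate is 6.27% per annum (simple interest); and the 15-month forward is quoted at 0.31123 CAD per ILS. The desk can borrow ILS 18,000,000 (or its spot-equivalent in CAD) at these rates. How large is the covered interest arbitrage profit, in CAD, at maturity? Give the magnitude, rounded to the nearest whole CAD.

CAD 208,839

T = 15/12 years.
Invest the ILS and cover forward: 18,000,000 × 1.078375 × 0.31123 = CAD 6,041,207.72.
Convert at spot and invest in CAD: 18,000,000 × 0.33144 × 1.047625 = CAD 6,250,046.94.
The quoted forward undervalues ILS, so borrow ILS, convert to CAD at spot, deposit the CAD at 3.81%, and buy ILS forward at 0.31123 to cover the loan.
The gap between the two covered legs is CAD 208,839.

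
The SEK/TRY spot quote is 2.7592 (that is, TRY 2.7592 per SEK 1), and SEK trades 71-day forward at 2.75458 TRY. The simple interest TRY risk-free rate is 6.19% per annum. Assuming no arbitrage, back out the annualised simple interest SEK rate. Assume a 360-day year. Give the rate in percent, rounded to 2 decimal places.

7.05%

T = 71/360 years.
By CIP, F/S equals the TRY-to-SEK growth ratio: 2.75458/2.7592 = 0.9983256.
TRY growth factor: 1 + 0.0619×71/360 = 1.0122081.
That pins the SEK growth at 1.0139058.
(1.0139058 − 1)/T = 0.070508, i.e. 7.05%.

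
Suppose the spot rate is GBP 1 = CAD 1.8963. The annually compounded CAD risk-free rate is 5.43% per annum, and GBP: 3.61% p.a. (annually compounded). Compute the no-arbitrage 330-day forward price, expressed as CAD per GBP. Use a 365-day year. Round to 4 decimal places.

1.9264

T = 330/365 years.
CAD growth factor: (1 + 0.0543)^(330/365) = 1.0489678.
GBP accumulates by (1 + 0.0361)^(330/365) = 1.0325826.
Forward (CAD per GBP) = 1.8963 × 1.0489678 / 1.0325826 = 1.926391.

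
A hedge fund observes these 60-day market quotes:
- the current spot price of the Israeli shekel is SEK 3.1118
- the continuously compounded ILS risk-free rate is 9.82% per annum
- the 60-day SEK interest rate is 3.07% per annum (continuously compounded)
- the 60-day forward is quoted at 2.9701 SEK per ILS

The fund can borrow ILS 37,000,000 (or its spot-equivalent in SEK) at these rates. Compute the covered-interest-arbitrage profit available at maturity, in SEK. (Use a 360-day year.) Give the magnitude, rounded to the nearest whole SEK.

SEK 4,020,133

T = 60/360 years.
Invest the ILS and cover forward: 37,000,000 × 1.01650133424 × 2.9701 = SEK 111,707,092.67.
Convert at spot and invest in SEK: 37,000,000 × 3.1118 × 1.00512977916 = SEK 115,727,225.33.
The quoted forward undervalues ILS, so borrow ILS, convert to SEK at spot, deposit the SEK at 3.07%, and buy ILS forward at 2.9701 to cover the loan.
Profit = 115,727,225.33 − 111,707,092.67 = SEK 4,020,133.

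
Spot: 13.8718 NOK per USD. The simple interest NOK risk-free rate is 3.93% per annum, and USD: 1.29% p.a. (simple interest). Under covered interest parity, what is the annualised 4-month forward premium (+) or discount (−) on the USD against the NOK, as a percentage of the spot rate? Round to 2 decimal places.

T = 4/12 years.
F = S · g_NOK/g_USD = 13.8718 × 1.013100/1.004300 = 13.9933492.
(F − S)/S ÷ T = (13.9933492 − 13.8718)/13.8718/(4/12) = 0.026287 → 2.63%.

+2.63%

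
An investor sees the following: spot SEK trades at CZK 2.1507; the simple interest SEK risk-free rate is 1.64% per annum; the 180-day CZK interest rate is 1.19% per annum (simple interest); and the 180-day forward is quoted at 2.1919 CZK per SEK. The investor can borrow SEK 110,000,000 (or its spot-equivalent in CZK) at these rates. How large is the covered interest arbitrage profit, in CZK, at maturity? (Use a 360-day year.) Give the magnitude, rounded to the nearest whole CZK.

CZK 5,101,461

T = 180/360 years.
Keep in SEK, deliver into the forward: 110,000,000·1.008200·2.1919 = CZK 243,086,093.80.
Swap to CZK now, deposit: 110,000,000·2.1507·1.005950 = CZK 237,984,633.15.
The quoted forward overvalues SEK, so borrow CZK, buy SEK at spot, deposit the SEK at 1.64%, and sell the proceeds forward at 2.1919.
Arbitrage profit = |243,086,093.80 − 237,984,633.15| = CZK 5,101,461.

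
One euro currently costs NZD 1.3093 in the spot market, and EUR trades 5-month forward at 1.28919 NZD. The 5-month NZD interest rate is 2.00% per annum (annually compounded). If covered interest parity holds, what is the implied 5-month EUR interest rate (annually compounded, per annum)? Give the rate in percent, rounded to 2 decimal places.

T = 5/12 years.
F/S = 1.28919/1.3093 = 0.9846406 = (growth of NZD) / (growth of EUR).
The NZD side grows by (1 + 0.0200)^(5/12) = 1.0082852.
Hence g_EUR = 1.0240134.
r = 1.0240134^(12/5) − 1 = 0.058604 → 5.86%.

5.86%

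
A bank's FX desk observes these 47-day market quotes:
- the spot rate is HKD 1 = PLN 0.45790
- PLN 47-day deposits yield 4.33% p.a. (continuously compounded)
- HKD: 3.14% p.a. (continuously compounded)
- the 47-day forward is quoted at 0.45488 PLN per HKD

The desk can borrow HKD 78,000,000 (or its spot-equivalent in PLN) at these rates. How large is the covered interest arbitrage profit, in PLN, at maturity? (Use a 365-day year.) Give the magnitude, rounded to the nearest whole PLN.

T = 47/365 years.
Invest the HKD and cover forward: 78,000,000 × 1.0040514728 × 0.45488 = PLN 35,624,388.85.
Convert at spot and invest in PLN: 78,000,000 × 0.45790 × 1.0055911891 = PLN 35,915,896.03.
The quoted forward undervalues HKD, so borrow HKD, convert to PLN at spot, deposit the PLN at 4.33%, and buy HKD forward at 0.45488 to cover the loan.
Arbitrage profit = |35,624,388.85 − 35,915,896.03| = PLN 291,507.

PLN 291,507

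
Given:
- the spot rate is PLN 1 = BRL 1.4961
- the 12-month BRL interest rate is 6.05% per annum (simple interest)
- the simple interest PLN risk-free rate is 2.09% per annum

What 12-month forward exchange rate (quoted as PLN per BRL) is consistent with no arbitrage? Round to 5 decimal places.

0.64345

T = 1 year.
BRL growth factor: 1 + 0.0605×1 = 1.060500.
Growth of 1 PLN over T: 1 + 0.0209×1 = 1.020900.
Forward (BRL per PLN) = 1.4961 × 1.060500 / 1.020900 = 1.554133.
Invert for PLN per BRL: 1 / 1.554133 = 0.64345.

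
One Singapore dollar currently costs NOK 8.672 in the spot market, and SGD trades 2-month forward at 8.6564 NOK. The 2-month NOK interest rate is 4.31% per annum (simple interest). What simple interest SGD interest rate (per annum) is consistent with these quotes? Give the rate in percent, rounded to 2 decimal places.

T = 2/12 years.
CIP gives F = S · g_NOK/g_SGD, so g_NOK/g_SGD = 8.6564/8.672 = 0.9982011.
The NOK side grows by 1 + 0.0431×2/12 = 1.0071833.
So the SGD growth factor = 1.0089984.
r = (1.0089984 − 1)/(2/12) = 0.053990 → 5.40%.

5.40%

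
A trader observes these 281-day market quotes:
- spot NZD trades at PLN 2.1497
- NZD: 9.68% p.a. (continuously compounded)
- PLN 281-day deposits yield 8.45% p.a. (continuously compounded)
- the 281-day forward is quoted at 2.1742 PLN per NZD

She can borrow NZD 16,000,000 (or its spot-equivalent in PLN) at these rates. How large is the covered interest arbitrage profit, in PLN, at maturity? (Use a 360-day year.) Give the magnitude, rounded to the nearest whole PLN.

T = 281/360 years.
Invest the NZD and cover forward: 16,000,000 × 1.0784855384 × 2.1742 = PLN 37,517,492.12.
Convert at spot and invest in PLN: 16,000,000 × 2.1497 × 1.0681807251 = PLN 36,740,289.68.
The quoted forward overvalues NZD, so borrow PLN, buy NZD at spot, deposit the NZD at 9.68%, and sell the proceeds forward at 2.1742.
The gap between the two covered legs is PLN 777,202.

PLN 777,202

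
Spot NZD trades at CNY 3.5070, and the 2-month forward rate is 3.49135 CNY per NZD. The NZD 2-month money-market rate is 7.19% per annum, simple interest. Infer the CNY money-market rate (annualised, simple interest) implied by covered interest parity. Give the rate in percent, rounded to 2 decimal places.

4.48%

T = 2/12 years.
By CIP, F/S equals the CNY-to-NZD growth ratio: 3.49135/3.507 = 0.9955375.
The NZD side grows by 1 + 0.0719×2/12 = 1.0119833.
That pins the CNY growth at 1.0074673.
r = (1.0074673 − 1)/(2/12) = 0.044804 → 4.48%.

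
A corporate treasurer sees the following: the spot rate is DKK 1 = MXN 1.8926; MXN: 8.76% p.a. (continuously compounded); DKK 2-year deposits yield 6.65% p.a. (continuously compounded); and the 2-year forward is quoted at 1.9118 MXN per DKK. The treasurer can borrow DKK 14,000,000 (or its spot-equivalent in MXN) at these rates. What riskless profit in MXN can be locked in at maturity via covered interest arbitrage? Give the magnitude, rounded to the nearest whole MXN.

T = 2 years.
Invest the DKK and cover forward: 14,000,000 × 1.1422499983 × 1.9118 = MXN 30,572,549.65.
Convert at spot and invest in MXN: 14,000,000 × 1.8926 × 1.1914844897 = MXN 31,570,049.63.
The quoted forward undervalues DKK, so borrow DKK, convert to MXN at spot, deposit the MXN at 8.76%, and buy DKK forward at 1.9118 to cover the loan.
Arbitrage profit = |30,572,549.65 − 31,570,049.63| = MXN 997,500.

MXN 997,500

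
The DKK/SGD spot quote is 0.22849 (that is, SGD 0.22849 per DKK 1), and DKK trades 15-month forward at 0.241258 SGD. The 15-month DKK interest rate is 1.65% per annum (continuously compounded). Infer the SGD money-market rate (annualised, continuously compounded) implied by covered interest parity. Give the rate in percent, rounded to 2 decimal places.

T = 15/12 years.
By CIP, F/S equals the SGD-to-DKK growth ratio: 0.241258/0.22849 = 1.0558799.
The DKK side grows by e^(0.0165×15/12) = 1.0208392.
That pins the SGD growth at 1.0778836.
Take logs: ln 1.0778836 / (15/12) = 0.060000, so 6.00%.

6.00%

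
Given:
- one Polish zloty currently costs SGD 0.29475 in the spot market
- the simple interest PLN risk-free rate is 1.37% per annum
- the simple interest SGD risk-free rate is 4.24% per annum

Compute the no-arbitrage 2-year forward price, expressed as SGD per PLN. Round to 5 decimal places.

0.31122

T = 2 years.
Growth of 1 SGD over T: 1 + 0.0424×2 = 1.084800.
PLN accumulates by 1 + 0.0137×2 = 1.027400.
So F = 0.29475 × 1.084800 / 1.027400 = 0.3112174 (SGD/PLN).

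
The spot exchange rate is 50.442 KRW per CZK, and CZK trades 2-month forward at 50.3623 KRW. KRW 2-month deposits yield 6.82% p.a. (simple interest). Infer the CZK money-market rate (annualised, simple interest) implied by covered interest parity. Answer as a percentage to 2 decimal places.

T = 2/12 years.
CIP gives F = S · g_KRW/g_CZK, so g_KRW/g_CZK = 50.3623/50.442 = 0.9984200.
KRW growth factor: 1 + 0.0682×2/12 = 1.0113667.
That pins the CZK growth at 1.0129672.
r = (1.0129672 − 1)/(2/12) = 0.077803 → 7.78%.

7.78%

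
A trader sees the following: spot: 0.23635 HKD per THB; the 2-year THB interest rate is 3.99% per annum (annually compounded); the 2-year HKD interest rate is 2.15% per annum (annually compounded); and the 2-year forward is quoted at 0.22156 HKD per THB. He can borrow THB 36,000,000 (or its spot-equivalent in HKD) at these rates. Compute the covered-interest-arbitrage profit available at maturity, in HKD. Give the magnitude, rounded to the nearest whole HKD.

T = 2 years.
Route A — deposit THB, sell forward: 36,000,000 × 1.08139201 × 0.22156 = HKD 8,625,355.69.
Route B — convert at spot, deposit HKD: 36,000,000 × 0.23635 × 1.04346225 = HKD 8,878,402.90.
The quoted forward undervalues THB, so borrow THB, convert to HKD at spot, deposit the HKD at 2.15%, and buy THB forward at 0.22156 to cover the loan.
Profit = 8,878,402.90 − 8,625,355.69 = HKD 253,047.

HKD 253,047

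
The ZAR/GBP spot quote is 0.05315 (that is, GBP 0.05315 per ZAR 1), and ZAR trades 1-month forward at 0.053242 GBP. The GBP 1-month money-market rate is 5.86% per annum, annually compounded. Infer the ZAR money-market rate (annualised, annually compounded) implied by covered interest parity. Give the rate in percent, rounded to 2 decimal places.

3.69%

T = 1/12 years.
F/S = 0.053242/0.05315 = 1.0017310 = (growth of GBP) / (growth of ZAR).
The GBP side grows by (1 + 0.0586)^(1/12) = 1.0047569.
That pins the ZAR growth at 1.0030207.
Annualise: 1.0030207^(12/1) − 1 = 0.036857 = 3.69%.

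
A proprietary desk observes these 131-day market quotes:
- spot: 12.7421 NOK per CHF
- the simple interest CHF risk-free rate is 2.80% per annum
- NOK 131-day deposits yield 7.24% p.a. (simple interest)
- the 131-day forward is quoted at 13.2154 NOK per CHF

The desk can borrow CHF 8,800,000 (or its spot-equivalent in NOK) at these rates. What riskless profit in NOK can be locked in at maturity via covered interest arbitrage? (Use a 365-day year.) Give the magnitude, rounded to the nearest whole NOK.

T = 131/365 years.
Keep in CHF, deliver into the forward: 8,800,000·1.01004931507·13.2154 = NOK 117,464,210.32.
Swap to NOK now, deposit: 8,800,000·12.7421·1.02598465753 = NOK 115,044,152.12.
The quoted forward overvalues CHF, so borrow NOK, buy CHF at spot, deposit the CHF at 2.80%, and sell the proceeds forward at 13.2154.
Profit = 117,464,210.32 − 115,044,152.12 = NOK 2,420,058.

NOK 2,420,058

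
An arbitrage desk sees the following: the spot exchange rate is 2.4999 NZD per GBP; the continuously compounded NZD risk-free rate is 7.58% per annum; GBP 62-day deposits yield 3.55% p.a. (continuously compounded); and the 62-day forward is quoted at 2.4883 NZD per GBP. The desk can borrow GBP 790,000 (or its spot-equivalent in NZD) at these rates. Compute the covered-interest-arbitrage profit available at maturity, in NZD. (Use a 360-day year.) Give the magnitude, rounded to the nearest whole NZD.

T = 62/360 years.
Invest the GBP and cover forward: 790,000 × 1.006132617 × 2.4883 = NZD 1,977,812.23.
Convert at spot and invest in NZD: 790,000 × 2.4999 × 1.013140026 = NZD 2,000,871.51.
The quoted forward undervalues GBP, so borrow GBP, convert to NZD at spot, deposit the NZD at 7.58%, and buy GBP forward at 2.4883 to cover the loan.
Profit = 2,000,871.51 − 1,977,812.23 = NZD 23,059.

NZD 23,059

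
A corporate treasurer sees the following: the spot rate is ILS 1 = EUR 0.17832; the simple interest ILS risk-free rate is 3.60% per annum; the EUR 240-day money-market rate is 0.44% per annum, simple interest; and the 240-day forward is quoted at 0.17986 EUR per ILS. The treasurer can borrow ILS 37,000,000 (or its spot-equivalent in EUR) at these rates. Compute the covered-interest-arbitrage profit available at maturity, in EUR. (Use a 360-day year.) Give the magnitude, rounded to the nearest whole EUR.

T = 240/360 years.
Keep in ILS, deliver into the forward: 37,000,000·1.024000·0.17986 = EUR 6,814,535.68.
Swap to EUR now, deposit: 37,000,000·0.17832·1.002933333 = EUR 6,617,193.66.
The quoted forward overvalues ILS, so borrow EUR, buy ILS at spot, deposit the ILS at 3.60%, and sell the proceeds forward at 0.17986.
Profit = 6,814,535.68 − 6,617,193.66 = EUR 197,342.

EUR 197,342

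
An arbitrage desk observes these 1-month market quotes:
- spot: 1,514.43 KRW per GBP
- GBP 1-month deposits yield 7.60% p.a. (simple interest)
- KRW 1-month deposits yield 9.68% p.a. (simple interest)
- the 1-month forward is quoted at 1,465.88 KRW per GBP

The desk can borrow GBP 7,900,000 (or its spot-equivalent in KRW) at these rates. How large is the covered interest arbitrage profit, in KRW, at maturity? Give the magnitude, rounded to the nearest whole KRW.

KRW 406,711,713

T = 1/12 years.
Invest the GBP and cover forward: 7,900,000 × 1.006333333333 × 1465.88 = KRW 11,653,794,862.66.
Convert at spot and invest in KRW: 7,900,000 × 1514.43 × 1.008066666667 = KRW 12,060,506,575.80.
The quoted forward undervalues GBP, so borrow GBP, convert to KRW at spot, deposit the KRW at 9.68%, and buy GBP forward at 1,465.88 to cover the loan.
Profit = 12,060,506,575.80 − 11,653,794,862.66 = KRW 406,711,713.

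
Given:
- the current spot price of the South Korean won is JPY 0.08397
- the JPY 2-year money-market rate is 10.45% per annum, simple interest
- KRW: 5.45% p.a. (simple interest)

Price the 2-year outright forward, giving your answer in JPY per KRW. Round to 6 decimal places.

T = 2 years.
Growth of 1 JPY over T: 1 + 0.1045×2 = 1.209000.
KRW growth factor: 1 + 0.0545×2 = 1.109000.
CIP: F = S · (grow JPY)/(grow KRW) = 0.08397 × 1.209000/1.109000 = 0.09154169 JPY per KRW.

0.091542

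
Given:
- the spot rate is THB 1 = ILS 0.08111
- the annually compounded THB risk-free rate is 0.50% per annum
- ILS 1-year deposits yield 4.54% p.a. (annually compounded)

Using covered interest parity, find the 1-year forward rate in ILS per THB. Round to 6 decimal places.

T = 1 year.
ILS accumulates by (1 + 0.0454)^1 = 1.045400.
THB growth factor: (1 + 0.0050)^1 = 1.005000.
CIP: F = S · (grow ILS)/(grow THB) = 0.08111 × 1.045400/1.005000 = 0.08437054 ILS per THB.

0.084371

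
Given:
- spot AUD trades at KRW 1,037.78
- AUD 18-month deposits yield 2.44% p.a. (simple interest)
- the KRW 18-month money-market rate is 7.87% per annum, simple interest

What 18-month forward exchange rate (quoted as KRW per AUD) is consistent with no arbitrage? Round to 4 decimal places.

1119.3227

T = 18/12 years.
KRW accumulates by 1 + 0.0787×18/12 = 1.118050.
AUD growth factor: 1 + 0.0244×18/12 = 1.036600.
Forward (KRW per AUD) = 1037.78 × 1.118050 / 1.036600 = 1119.322718.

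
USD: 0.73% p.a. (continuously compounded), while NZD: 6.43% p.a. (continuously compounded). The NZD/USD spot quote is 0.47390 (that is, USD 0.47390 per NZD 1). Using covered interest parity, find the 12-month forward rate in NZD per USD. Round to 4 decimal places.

T = 1 year.
USD accumulates by e^(0.0073×1) = 1.0073267.
NZD accumulates by e^(0.0643×1) = 1.0664123.
CIP: F = S · (grow USD)/(grow NZD) = 0.4739 × 1.0073267/1.0664123 = 0.4476431 USD per NZD.
Invert for NZD per USD: 1 / 0.4476431 = 2.2339.

2.2339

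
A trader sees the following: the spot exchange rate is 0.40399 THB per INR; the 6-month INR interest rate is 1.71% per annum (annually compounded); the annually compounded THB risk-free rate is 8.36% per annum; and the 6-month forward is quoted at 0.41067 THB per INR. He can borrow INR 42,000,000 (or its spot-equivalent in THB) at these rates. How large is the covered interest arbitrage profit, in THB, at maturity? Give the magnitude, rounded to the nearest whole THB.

T = 6/12 years.
Route A — deposit INR, sell forward: 42,000,000 × 1.008513758 × 0.41067 = THB 17,394,986.49.
Route B — convert at spot, deposit THB: 42,000,000 × 0.40399 × 1.0409610944 = THB 17,662,590.65.
The quoted forward undervalues INR, so borrow INR, convert to THB at spot, deposit the THB at 8.36%, and buy INR forward at 0.41067 to cover the loan.
Profit = 17,662,590.65 − 17,394,986.49 = THB 267,604.

THB 267,604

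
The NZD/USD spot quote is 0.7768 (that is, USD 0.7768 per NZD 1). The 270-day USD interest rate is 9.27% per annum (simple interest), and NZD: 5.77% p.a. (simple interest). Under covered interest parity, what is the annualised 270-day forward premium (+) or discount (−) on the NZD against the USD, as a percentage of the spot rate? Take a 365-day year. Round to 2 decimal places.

T = 270/365 years.
CIP forward (USD per NZD) = 0.7768 × 1.0685726/1.0426822 = 0.7960884.
(F − S)/S ÷ T = (0.7960884 − 0.7768)/0.7768/(270/365) = 0.033567 → 3.36%.

+3.36%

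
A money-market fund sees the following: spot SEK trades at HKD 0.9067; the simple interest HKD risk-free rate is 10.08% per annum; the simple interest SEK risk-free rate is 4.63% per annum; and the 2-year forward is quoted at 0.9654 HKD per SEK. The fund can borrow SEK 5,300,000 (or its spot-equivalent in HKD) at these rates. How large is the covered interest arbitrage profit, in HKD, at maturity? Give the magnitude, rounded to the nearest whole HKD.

T = 2 years.
Keep in SEK, deliver into the forward: 5,300,000·1.092600·0.9654 = HKD 5,590,419.01.
Swap to HKD now, deposit: 5,300,000·0.9067·1.201600 = HKD 5,774,300.82.
The quoted forward undervalues SEK, so borrow SEK, convert to HKD at spot, deposit the HKD at 10.08%, and buy SEK forward at 0.9654 to cover the loan.
The gap between the two covered legs is HKD 183,882.

HKD 183,882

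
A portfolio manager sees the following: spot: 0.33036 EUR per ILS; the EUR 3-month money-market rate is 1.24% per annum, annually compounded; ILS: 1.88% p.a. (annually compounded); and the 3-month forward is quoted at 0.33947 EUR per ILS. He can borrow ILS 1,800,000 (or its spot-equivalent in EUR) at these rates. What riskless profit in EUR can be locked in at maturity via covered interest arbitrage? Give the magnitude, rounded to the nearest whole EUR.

T = 3/12 years.
Keep in ILS, deliver into the forward: 1,800,000·1.00466722·0.33947 = EUR 613,897.89.
Swap to EUR now, deposit: 1,800,000·0.33036·1.00308569 = EUR 596,482.90.
The quoted forward overvalues ILS, so borrow EUR, buy ILS at spot, deposit the ILS at 1.88%, and sell the proceeds forward at 0.33947.
Profit = 613,897.89 − 596,482.90 = EUR 17,415.

EUR 17,415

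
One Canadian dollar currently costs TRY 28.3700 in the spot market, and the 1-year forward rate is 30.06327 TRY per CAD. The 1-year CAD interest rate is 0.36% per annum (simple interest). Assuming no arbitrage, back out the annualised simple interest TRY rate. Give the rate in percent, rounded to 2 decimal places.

T = 1 year.
By CIP, F/S equals the TRY-to-CAD growth ratio: 30.06327/28.37 = 1.0596852.
The CAD side grows by 1 + 0.0036×1 = 1.003600.
That pins the TRY growth at 1.0635001.
r = (1.0635001 − 1)/1 = 0.063500 → 6.35%.

6.35%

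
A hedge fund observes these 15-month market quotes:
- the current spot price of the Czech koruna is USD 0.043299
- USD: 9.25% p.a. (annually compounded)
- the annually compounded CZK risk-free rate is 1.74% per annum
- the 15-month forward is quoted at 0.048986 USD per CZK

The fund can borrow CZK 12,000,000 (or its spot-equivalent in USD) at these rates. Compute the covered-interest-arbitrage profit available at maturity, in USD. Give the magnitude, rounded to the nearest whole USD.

T = 15/12 years.
Route A — deposit CZK, sell forward: 12,000,000 × 1.0217971 × 0.048986 = USD 600,645.03.
Route B — convert at spot, deposit USD: 12,000,000 × 0.043299 × 1.11693219 = USD 580,344.56.
The quoted forward overvalues CZK, so borrow USD, buy CZK at spot, deposit the CZK at 1.74%, and sell the proceeds forward at 0.048986.
The gap between the two covered legs is USD 20,300.

USD 20,300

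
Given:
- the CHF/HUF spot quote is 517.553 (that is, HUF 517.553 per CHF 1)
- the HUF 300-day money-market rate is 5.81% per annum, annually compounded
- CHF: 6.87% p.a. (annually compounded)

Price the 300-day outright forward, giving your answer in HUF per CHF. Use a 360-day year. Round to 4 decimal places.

T = 300/360 years.
HUF growth factor: (1 + 0.0581)^(300/360) = 1.048187385.
CHF growth factor: (1 + 0.0687)^(300/360) = 1.056930688.
Forward (HUF per CHF) = 517.553 × 1.048187385 / 1.056930688 = 513.271619.

513.2716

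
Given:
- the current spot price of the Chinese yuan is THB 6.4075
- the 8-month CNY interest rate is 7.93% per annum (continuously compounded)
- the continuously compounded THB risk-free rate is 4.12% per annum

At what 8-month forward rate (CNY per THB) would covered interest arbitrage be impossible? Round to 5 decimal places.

T = 8/12 years.
Growth of 1 THB over T: e^(0.0412×8/12) = 1.0278474.
Growth of 1 CNY over T: e^(0.0793×8/12) = 1.0542891.
CIP: F = S · (grow THB)/(grow CNY) = 6.4075 × 1.0278474/1.0542891 = 6.246799 THB per CNY.
Quoted the other way: 1/6.246799 = 0.16008 CNY per THB.

0.16008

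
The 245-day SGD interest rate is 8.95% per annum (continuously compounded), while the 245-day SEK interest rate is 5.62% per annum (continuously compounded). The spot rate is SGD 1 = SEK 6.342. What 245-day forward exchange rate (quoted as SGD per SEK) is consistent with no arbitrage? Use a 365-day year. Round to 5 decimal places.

T = 245/365 years.
SEK growth factor: e^(0.0562×245/365) = 1.0384438.
SGD growth factor: e^(0.0895×245/365) = 1.0619166.
CIP: F = S · (grow SEK)/(grow SGD) = 6.342 × 1.0384438/1.0619166 = 6.201815 SEK per SGD.
Invert for SGD per SEK: 1 / 6.201815 = 0.16124.

0.16124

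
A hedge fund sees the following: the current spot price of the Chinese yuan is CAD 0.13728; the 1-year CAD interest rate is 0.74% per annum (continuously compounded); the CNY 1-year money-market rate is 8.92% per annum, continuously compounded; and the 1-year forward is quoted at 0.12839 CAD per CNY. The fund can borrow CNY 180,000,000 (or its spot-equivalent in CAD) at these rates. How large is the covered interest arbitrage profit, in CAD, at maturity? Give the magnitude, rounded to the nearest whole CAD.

T = 1 year.
Route A — deposit CNY, sell forward: 180,000,000 × 1.0932992943 × 0.12839 = CAD 25,266,365.35.
Route B — convert at spot, deposit CAD: 180,000,000 × 0.13728 × 1.0074274477 = CAD 24,893,935.20.
The quoted forward overvalues CNY, so borrow CAD, buy CNY at spot, deposit the CNY at 8.92%, and sell the proceeds forward at 0.12839.
Profit = 25,266,365.35 − 24,893,935.20 = CAD 372,430.

CAD 372,430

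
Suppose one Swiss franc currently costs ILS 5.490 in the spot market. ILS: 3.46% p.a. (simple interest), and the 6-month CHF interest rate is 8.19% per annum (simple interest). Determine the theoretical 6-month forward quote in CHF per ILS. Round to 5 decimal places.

0.18638

T = 6/12 years.
ILS accumulates by 1 + 0.0346×6/12 = 1.017300.
CHF accumulates by 1 + 0.0819×6/12 = 1.040950.
So F = 5.49 × 1.017300 / 1.040950 = 5.365269 (ILS/CHF).
Invert for CHF per ILS: 1 / 5.365269 = 0.18638.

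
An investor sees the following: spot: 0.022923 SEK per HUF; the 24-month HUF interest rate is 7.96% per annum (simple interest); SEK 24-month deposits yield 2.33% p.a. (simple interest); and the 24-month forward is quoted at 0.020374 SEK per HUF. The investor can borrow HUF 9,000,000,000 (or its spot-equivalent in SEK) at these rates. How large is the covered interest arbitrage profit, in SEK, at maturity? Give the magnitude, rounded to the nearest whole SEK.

T = 2 years.
Invest the HUF and cover forward: 9,000,000,000 × 1.159200 × 0.020374 = SEK 212,557,867.20.
Convert at spot and invest in SEK: 9,000,000,000 × 0.022923 × 1.046600 = SEK 215,920,906.20.
The quoted forward undervalues HUF, so borrow HUF, convert to SEK at spot, deposit the SEK at 2.33%, and buy HUF forward at 0.020374 to cover the loan.
Arbitrage profit = |212,557,867.20 − 215,920,906.20| = SEK 3,363,039.

SEK 3,363,039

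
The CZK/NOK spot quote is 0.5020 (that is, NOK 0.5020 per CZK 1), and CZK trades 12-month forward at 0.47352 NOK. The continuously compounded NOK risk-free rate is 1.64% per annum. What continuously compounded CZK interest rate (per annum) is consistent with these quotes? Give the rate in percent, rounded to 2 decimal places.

7.48%

T = 1 year.
CIP gives F = S · g_NOK/g_CZK, so g_NOK/g_CZK = 0.47352/0.502 = 0.9432669.
The NOK side grows by e^(0.0164×1) = 1.0165352.
That pins the CZK growth at 1.077675.
Take logs: ln 1.077675 / 1 = 0.074806, so 7.48%.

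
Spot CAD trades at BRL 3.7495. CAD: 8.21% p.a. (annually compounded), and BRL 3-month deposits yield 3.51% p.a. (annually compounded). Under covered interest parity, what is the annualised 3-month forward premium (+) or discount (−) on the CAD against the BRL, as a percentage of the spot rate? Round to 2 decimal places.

-4.42%

T = 3/12 years.
No-arbitrage forward: 3.7495 × 1.0086618 / 1.0199217 = 3.7081057 BRL/CAD.
Annualised premium = (F − S)/S × (1/T) = (3.7081057 − 3.7495)/3.7495 ÷ (3/12) = -4.42%.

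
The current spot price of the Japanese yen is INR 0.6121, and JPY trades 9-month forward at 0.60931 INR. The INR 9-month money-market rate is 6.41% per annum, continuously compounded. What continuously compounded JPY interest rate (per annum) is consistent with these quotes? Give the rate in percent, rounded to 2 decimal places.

7.02%

T = 9/12 years.
F/S = 0.60931/0.6121 = 0.9954419 = (growth of INR) / (growth of JPY).
The INR side grows by e^(0.0641×9/12) = 1.0492493.
So the JPY growth factor = 1.0540538.
r = ln(1.0540538)/(9/12) = 0.070191 → 7.02%.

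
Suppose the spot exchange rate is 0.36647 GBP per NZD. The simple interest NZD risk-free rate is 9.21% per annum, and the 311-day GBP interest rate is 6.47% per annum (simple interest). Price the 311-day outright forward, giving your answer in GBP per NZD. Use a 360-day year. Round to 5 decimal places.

T = 311/360 years.
GBP accumulates by 1 + 0.0647×311/360 = 1.0558936.
NZD accumulates by 1 + 0.0921×311/360 = 1.0795642.
Forward (GBP per NZD) = 0.36647 × 1.0558936 / 1.0795642 = 0.3584348.

0.35843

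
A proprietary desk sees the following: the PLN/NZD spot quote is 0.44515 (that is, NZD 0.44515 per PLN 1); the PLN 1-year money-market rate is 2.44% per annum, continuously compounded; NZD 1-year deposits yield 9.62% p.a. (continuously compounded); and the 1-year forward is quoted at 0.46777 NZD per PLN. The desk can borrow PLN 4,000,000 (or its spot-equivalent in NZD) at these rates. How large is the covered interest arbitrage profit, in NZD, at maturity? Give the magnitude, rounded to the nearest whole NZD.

NZD 43,108

T = 1 year.
Route A — deposit PLN, sell forward: 4,000,000 × 1.024700116 × 0.46777 = NZD 1,917,295.89.
Route B — convert at spot, deposit NZD: 4,000,000 × 0.44515 × 1.100979238 = NZD 1,960,403.63.
The quoted forward undervalues PLN, so borrow PLN, convert to NZD at spot, deposit the NZD at 9.62%, and buy PLN forward at 0.46777 to cover the loan.
Arbitrage profit = |1,917,295.89 − 1,960,403.63| = NZD 43,108.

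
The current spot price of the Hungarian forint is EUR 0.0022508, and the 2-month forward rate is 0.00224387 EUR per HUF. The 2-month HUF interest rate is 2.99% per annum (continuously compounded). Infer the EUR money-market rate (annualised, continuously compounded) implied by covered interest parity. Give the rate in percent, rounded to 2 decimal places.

1.14%

T = 2/12 years.
By CIP, F/S equals the EUR-to-HUF growth ratio: 0.00224387/0.0022508 = 0.9969211.
HUF growth factor: e^(0.0299×2/12) = 1.0049958.
So the EUR growth factor = 1.0019015.
r = ln(1.0019015)/(2/12) = 0.011398 → 1.14%.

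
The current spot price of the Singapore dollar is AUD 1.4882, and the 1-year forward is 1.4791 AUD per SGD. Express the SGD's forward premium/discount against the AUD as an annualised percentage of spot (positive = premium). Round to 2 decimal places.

T = 1 year.
(F − S)/S = (1.4791 − 1.4882)/1.4882 = -0.0061148.
×(1/T) gives -0.61% p.a.

-0.61%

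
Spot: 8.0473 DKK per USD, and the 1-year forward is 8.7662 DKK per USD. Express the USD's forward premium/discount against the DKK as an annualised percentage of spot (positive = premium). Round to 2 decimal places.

+8.93%

T = 1 year.
Period premium: (8.7662 − 8.0473)/8.0473 = 0.0893343.
×(1/T) gives 8.93% p.a.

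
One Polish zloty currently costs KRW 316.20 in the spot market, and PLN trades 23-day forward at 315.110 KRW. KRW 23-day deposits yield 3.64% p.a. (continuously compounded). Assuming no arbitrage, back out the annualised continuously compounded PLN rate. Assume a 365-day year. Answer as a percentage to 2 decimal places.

T = 23/365 years.
By CIP, F/S equals the KRW-to-PLN growth ratio: 315.11/316.2 = 0.9965528.
The KRW side grows by e^(0.0364×23/365) = 1.0022963.
So the PLN growth factor = 1.0057634.
Take logs: ln 1.0057634 / (23/365) = 0.091200, so 9.12%.

9.12%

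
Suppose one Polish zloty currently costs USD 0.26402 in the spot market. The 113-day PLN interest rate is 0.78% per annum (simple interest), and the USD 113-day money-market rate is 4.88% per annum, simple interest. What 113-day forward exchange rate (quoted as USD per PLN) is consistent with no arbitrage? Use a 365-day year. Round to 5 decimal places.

0.26736

T = 113/365 years.
Growth of 1 USD over T: 1 + 0.0488×113/365 = 1.0151079.
PLN accumulates by 1 + 0.0078×113/365 = 1.0024148.
Forward (USD per PLN) = 0.26402 × 1.0151079 / 1.0024148 = 0.2673632.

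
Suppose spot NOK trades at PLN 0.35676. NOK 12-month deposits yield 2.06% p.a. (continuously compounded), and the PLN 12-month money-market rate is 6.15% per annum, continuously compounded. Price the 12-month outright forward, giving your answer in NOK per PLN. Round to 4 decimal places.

T = 1 year.
PLN growth factor: e^(0.0615×1) = 1.0634305.
Growth of 1 NOK over T: e^(0.0206×1) = 1.0208136.
Forward (PLN per NOK) = 0.35676 × 1.0634305 / 1.0208136 = 0.3716540.
Quoted the other way: 1/0.3716540 = 2.6907 NOK per PLN.

2.6907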